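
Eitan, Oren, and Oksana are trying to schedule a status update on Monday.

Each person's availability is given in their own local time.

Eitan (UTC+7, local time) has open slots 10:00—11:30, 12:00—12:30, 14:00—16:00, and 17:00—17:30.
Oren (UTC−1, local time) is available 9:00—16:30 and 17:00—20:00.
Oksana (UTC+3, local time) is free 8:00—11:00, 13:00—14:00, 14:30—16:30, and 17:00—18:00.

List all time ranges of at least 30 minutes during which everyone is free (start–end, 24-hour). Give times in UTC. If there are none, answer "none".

10:00–10:30

Eitan → UTC: 03:00–04:30, 05:00–05:30, 07:00–09:00, 10:00–10:30.
Oren → UTC: 10:00–17:30, 18:00–21:00.
Oksana → UTC: 05:00–08:00, 10:00–11:00, 11:30–13:30, 14:00–15:00.
Eitan ∩ Oren: 10:00–10:30.
Eitan ∩ Oren ∩ Oksana: 10:00–10:30.
Windows ≥ 30 min: 10:00–10:30.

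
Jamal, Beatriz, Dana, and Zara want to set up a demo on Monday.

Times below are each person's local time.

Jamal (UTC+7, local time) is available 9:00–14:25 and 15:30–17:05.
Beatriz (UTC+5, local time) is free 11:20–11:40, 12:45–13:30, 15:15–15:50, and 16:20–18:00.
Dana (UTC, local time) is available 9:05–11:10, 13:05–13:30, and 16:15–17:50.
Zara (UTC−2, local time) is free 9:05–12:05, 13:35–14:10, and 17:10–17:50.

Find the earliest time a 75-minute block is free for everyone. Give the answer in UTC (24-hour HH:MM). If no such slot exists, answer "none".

none

Jamal → UTC: 02:00–07:25, 08:30–10:05.
Beatriz → UTC: 06:20–06:40, 07:45–08:30, 10:15–10:50, 11:20–13:00.
Dana → UTC: 09:05–11:10, 13:05–13:30, 16:15–17:50.
Zara → UTC: 11:05–14:05, 15:35–16:10, 19:10–19:50.
Jamal ∩ Beatriz: 06:20–06:40.
Jamal ∩ Beatriz ∩ Dana: (none).
Jamal ∩ Beatriz ∩ Dana ∩ Zara: (none).
Windows ≥ 75 min: (none).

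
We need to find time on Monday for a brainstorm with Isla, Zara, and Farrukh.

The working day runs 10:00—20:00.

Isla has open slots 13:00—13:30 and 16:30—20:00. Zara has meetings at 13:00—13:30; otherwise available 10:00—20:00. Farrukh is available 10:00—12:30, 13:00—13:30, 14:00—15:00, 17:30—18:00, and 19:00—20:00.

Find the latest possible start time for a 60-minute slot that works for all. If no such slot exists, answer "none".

Zara free within 10:00–20:00: 10:00–13:00, 13:30–20:00.
Isla ∩ Zara: 16:30–20:00.
Isla ∩ Zara ∩ Farrukh: 17:30–18:00, 19:00–20:00.
Windows ≥ 60 min: 19:00–20:00.
Latest start in the last window 19:00–20:00 is 20:00 − 60 min = 19:00.

19:00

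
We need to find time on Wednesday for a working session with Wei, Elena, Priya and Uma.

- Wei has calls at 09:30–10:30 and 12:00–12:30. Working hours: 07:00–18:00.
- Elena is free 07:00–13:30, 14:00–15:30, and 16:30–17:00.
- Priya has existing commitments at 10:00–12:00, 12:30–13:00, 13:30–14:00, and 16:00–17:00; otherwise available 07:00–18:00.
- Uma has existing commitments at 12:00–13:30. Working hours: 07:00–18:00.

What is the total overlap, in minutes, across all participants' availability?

240 minutes

Wei free within 07:00–18:00: 07:00–09:30, 10:30–12:00, 12:30–18:00.
Priya free within 07:00–18:00: 07:00–10:00, 12:00–12:30, 13:00–13:30, 14:00–16:00, 17:00–18:00.
Uma free within 07:00–18:00: 07:00–12:00, 13:30–18:00.
Wei ∩ Elena: 07:00–09:30, 10:30–12:00, 12:30–13:30, 14:00–15:30, 16:30–17:00.
Wei ∩ Elena ∩ Priya: 07:00–09:30, 13:00–13:30, 14:00–15:30.
Wei ∩ Elena ∩ Priya ∩ Uma: 07:00–09:30, 14:00–15:30.
Total common minutes: 150 + 90 = 240.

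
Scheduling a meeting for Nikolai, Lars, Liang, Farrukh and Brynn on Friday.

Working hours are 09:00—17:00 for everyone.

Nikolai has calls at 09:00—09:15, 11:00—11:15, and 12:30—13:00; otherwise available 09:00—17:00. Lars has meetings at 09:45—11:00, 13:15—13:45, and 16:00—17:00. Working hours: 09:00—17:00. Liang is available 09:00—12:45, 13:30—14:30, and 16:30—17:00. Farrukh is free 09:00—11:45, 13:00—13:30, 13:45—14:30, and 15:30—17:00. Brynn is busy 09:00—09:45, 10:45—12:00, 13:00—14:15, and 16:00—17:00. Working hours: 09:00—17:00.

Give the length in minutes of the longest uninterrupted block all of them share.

15 minutes

Nikolai free within 09:00–17:00: 09:15–11:00, 11:15–12:30, 13:00–17:00.
Lars free within 09:00–17:00: 09:00–09:45, 11:00–13:15, 13:45–16:00.
Brynn free within 09:00–17:00: 09:45–10:45, 12:00–13:00, 14:15–16:00.
Nikolai ∩ Lars: 09:15–09:45, 11:15–12:30, 13:00–13:15, 13:45–16:00.
Nikolai ∩ Lars ∩ Liang: 09:15–09:45, 11:15–12:30, 13:45–14:30.
Nikolai ∩ Lars ∩ Liang ∩ Farrukh: 09:15–09:45, 11:15–11:45, 13:45–14:30.
Nikolai ∩ Lars ∩ Liang ∩ Farrukh ∩ Brynn: 14:15–14:30.
Single common window of 15 minutes.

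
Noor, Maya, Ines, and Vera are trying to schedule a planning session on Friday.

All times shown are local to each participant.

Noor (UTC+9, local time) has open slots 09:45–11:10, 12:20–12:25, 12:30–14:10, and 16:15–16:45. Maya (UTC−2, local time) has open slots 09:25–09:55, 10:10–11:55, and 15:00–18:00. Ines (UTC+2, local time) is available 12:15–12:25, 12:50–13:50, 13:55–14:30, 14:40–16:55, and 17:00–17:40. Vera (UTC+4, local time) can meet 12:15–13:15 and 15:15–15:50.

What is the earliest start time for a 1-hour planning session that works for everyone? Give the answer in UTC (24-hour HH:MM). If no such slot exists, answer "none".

Noor → UTC: 00:45–02:10, 03:20–03:25, 03:30–05:10, 07:15–07:45.
Maya → UTC: 11:25–11:55, 12:10–13:55, 17:00–20:00.
Ines → UTC: 10:15–10:25, 10:50–11:50, 11:55–12:30, 12:40–14:55, 15:00–15:40.
Vera → UTC: 08:15–09:15, 11:15–11:50.
Noor ∩ Maya: (none).
Noor ∩ Maya ∩ Ines: (none).
Noor ∩ Maya ∩ Ines ∩ Vera: (none).
Windows ≥ 60 min: (none).

none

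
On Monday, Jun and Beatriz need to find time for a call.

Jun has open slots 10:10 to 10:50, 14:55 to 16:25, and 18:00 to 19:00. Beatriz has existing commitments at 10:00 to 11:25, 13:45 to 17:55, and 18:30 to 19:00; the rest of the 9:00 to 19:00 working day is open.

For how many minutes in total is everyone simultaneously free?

Beatriz free within 09:00–19:00: 09:00–10:00, 11:25–13:45, 17:55–18:30.
Jun ∩ Beatriz: 18:00–18:30.
Total common minutes: 30.

30 minutes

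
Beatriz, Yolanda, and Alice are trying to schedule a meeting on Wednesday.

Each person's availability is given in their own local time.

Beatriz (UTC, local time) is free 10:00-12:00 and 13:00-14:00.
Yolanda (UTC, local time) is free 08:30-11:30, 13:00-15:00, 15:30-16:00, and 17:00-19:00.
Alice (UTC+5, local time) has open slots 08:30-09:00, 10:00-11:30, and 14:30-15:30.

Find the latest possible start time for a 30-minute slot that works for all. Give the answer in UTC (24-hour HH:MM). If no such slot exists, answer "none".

10:00

Beatriz → UTC: 10:00–12:00, 13:00–14:00.
Yolanda → UTC: 08:30–11:30, 13:00–15:00, 15:30–16:00, 17:00–19:00.
Alice → UTC: 03:30–04:00, 05:00–06:30, 09:30–10:30.
Beatriz ∩ Yolanda: 10:00–11:30, 13:00–14:00.
Beatriz ∩ Yolanda ∩ Alice: 10:00–10:30.
Windows ≥ 30 min: 10:00–10:30.
Latest start in the last window 10:00–10:30 is 10:30 − 30 min = 10:00.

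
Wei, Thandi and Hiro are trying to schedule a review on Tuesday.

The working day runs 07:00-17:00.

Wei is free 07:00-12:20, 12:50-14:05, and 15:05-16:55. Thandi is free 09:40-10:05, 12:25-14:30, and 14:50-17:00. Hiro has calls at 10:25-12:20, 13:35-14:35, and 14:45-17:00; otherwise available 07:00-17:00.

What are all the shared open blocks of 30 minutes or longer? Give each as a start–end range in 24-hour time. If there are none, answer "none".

12:50–13:35

Hiro free within 07:00–17:00: 07:00–10:25, 12:20–13:35, 14:35–14:45.
Wei ∩ Thandi: 09:40–10:05, 12:50–14:05, 15:05–16:55.
Wei ∩ Thandi ∩ Hiro: 09:40–10:05, 12:50–13:35.
Windows ≥ 30 min: 12:50–13:35.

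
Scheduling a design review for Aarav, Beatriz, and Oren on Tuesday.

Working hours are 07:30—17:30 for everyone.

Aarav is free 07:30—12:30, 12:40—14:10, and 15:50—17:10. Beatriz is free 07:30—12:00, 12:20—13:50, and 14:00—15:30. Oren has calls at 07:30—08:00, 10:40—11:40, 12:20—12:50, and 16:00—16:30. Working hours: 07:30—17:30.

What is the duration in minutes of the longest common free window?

Oren free within 07:30–17:30: 08:00–10:40, 11:40–12:20, 12:50–16:00, 16:30–17:30.
Aarav ∩ Beatriz: 07:30–12:00, 12:20–12:30, 12:40–13:50, 14:00–14:10.
Aarav ∩ Beatriz ∩ Oren: 08:00–10:40, 11:40–12:00, 12:50–13:50, 14:00–14:10.
Common window lengths: 160, 20, 60, 10 min; longest is 160.

160 minutes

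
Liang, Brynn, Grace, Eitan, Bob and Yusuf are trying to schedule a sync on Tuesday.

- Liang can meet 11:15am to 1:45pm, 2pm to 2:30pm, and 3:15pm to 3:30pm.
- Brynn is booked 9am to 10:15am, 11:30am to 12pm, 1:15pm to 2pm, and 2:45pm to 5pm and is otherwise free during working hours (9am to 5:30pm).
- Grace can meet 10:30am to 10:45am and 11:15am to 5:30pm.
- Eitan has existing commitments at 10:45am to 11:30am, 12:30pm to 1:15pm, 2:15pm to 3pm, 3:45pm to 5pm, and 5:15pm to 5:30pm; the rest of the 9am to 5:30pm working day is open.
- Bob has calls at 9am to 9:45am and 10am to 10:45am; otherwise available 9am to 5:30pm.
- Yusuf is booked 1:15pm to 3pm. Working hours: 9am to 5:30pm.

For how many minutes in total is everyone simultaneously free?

30 minutes

Brynn free within 09:00–17:30: 10:15–11:30, 12:00–13:15, 14:00–14:45, 17:00–17:30.
Eitan free within 09:00–17:30: 09:00–10:45, 11:30–12:30, 13:15–14:15, 15:00–15:45, 17:00–17:15.
Bob free within 09:00–17:30: 09:45–10:00, 10:45–17:30.
Yusuf free within 09:00–17:30: 09:00–13:15, 15:00–17:30.
Liang ∩ Brynn: 11:15–11:30, 12:00–13:15, 14:00–14:30.
Liang ∩ Brynn ∩ Grace: 11:15–11:30, 12:00–13:15, 14:00–14:30.
Liang ∩ Brynn ∩ Grace ∩ Eitan: 12:00–12:30, 14:00–14:15.
Liang ∩ Brynn ∩ Grace ∩ Eitan ∩ Bob: 12:00–12:30, 14:00–14:15.
Liang ∩ Brynn ∩ Grace ∩ Eitan ∩ Bob ∩ Yusuf: 12:00–12:30.
Total common minutes: 30.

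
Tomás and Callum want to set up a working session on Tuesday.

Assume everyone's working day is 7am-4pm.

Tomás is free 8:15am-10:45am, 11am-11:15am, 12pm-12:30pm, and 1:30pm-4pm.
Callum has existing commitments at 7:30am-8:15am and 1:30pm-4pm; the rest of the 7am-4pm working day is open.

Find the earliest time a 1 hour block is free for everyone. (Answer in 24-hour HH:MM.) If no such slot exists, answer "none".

Callum free within 07:00–16:00: 07:00–07:30, 08:15–13:30.
Tomás ∩ Callum: 08:15–10:45, 11:00–11:15, 12:00–12:30.
Windows ≥ 60 min: 08:15–10:45.
Earliest such window starts at 08:15.

08:15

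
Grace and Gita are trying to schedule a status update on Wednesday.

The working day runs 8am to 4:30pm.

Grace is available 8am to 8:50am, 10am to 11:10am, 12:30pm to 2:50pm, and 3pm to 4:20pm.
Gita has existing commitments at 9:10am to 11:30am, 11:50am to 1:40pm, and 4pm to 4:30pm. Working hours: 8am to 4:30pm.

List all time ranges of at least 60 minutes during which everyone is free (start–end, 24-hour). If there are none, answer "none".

13:40–14:50, 15:00–16:00

Gita free within 08:00–16:30: 08:00–09:10, 11:30–11:50, 13:40–16:00.
Grace ∩ Gita: 08:00–08:50, 13:40–14:50, 15:00–16:00.
Windows ≥ 60 min: 13:40–14:50, 15:00–16:00.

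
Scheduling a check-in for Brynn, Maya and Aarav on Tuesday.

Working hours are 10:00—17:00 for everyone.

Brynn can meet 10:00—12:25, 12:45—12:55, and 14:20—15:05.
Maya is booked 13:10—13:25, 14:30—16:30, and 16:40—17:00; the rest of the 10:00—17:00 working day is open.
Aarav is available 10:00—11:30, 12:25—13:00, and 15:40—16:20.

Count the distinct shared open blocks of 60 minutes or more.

1

Maya free within 10:00–17:00: 10:00–13:10, 13:25–14:30, 16:30–16:40.
Brynn ∩ Maya: 10:00–12:25, 12:45–12:55, 14:20–14:30.
Brynn ∩ Maya ∩ Aarav: 10:00–11:30, 12:45–12:55.
Windows ≥ 60 min: 10:00–11:30.
That's 1 window.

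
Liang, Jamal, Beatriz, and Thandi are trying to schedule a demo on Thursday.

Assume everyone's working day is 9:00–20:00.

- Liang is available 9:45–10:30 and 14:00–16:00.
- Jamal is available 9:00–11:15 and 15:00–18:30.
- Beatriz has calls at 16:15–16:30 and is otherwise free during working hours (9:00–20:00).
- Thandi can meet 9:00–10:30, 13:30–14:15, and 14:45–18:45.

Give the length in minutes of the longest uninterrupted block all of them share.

60 minutes

Beatriz free within 09:00–20:00: 09:00–16:15, 16:30–20:00.
Liang ∩ Jamal: 09:45–10:30, 15:00–16:00.
Liang ∩ Jamal ∩ Beatriz: 09:45–10:30, 15:00–16:00.
Liang ∩ Jamal ∩ Beatriz ∩ Thandi: 09:45–10:30, 15:00–16:00.
Common window lengths: 45, 60 min; longest is 60.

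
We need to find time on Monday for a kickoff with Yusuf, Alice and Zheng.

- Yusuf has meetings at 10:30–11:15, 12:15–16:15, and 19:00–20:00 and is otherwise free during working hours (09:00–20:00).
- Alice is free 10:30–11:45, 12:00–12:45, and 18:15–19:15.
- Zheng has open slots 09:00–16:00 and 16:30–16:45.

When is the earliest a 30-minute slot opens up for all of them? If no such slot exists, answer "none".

Yusuf free within 09:00–20:00: 09:00–10:30, 11:15–12:15, 16:15–19:00.
Yusuf ∩ Alice: 11:15–11:45, 12:00–12:15, 18:15–19:00.
Yusuf ∩ Alice ∩ Zheng: 11:15–11:45, 12:00–12:15.
Windows ≥ 30 min: 11:15–11:45.
Earliest such window starts at 11:15.

11:15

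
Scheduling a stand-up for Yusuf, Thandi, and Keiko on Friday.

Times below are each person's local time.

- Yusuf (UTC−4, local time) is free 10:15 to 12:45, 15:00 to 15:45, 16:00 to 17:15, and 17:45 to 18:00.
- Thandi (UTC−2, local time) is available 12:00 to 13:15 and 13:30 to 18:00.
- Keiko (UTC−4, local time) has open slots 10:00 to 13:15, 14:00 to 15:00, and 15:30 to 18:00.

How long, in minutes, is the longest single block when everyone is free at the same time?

Yusuf → UTC: 14:15–16:45, 19:00–19:45, 20:00–21:15, 21:45–22:00.
Thandi → UTC: 14:00–15:15, 15:30–20:00.
Keiko → UTC: 14:00–17:15, 18:00–19:00, 19:30–22:00.
Yusuf ∩ Thandi: 14:15–15:15, 15:30–16:45, 19:00–19:45.
Yusuf ∩ Thandi ∩ Keiko: 14:15–15:15, 15:30–16:45, 19:30–19:45.
Common window lengths: 60, 75, 15 min; longest is 75.

75 minutes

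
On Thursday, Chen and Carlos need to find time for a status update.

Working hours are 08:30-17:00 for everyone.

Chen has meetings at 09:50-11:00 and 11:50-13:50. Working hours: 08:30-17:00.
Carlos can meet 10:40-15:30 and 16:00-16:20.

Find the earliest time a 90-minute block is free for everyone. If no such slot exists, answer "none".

13:50

Chen free within 08:30–17:00: 08:30–09:50, 11:00–11:50, 13:50–17:00.
Chen ∩ Carlos: 11:00–11:50, 13:50–15:30, 16:00–16:20.
Windows ≥ 90 min: 13:50–15:30.
Earliest such window starts at 13:50.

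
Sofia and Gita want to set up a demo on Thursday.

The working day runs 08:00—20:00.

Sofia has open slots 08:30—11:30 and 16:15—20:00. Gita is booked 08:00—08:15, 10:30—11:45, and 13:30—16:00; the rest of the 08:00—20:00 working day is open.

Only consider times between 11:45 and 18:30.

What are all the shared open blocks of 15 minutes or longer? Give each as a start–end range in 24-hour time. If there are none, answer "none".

Gita free within 08:00–20:00: 08:15–10:30, 11:45–13:30, 16:00–20:00.
Sofia ∩ Gita: 08:30–10:30, 16:15–20:00.
Restricted to 11:45–18:30: 16:15–18:30.
Windows ≥ 15 min: 16:15–18:30.

16:15–18:30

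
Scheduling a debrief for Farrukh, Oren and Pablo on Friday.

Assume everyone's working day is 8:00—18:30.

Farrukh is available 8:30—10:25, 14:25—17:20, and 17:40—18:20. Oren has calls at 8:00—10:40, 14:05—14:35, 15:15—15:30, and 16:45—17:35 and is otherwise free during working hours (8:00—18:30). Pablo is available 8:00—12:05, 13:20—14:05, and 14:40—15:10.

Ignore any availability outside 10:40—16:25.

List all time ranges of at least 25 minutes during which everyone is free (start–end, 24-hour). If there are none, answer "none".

Oren free within 08:00–18:30: 10:40–14:05, 14:35–15:15, 15:30–16:45, 17:35–18:30.
Farrukh ∩ Oren: 14:35–15:15, 15:30–16:45, 17:40–18:20.
Farrukh ∩ Oren ∩ Pablo: 14:40–15:10.
Restricted to 10:40–16:25: 14:40–15:10.
Windows ≥ 25 min: 14:40–15:10.

14:40–15:10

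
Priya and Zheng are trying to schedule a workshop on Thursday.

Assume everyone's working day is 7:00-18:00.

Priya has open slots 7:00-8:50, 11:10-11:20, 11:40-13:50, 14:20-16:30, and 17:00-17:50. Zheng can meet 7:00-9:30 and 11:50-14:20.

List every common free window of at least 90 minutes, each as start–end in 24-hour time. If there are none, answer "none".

Priya ∩ Zheng: 07:00–08:50, 11:50–13:50.
Windows ≥ 90 min: 07:00–08:50, 11:50–13:50.

07:00–08:50, 11:50–13:50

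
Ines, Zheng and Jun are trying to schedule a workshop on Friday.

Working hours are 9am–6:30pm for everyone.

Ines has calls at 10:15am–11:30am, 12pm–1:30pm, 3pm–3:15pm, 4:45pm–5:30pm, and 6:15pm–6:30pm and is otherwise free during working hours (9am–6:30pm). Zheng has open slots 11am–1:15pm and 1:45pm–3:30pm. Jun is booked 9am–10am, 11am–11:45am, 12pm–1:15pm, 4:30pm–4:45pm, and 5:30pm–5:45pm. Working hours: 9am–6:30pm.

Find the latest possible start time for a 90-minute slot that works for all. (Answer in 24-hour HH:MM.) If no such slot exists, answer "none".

Ines free within 09:00–18:30: 09:00–10:15, 11:30–12:00, 13:30–15:00, 15:15–16:45, 17:30–18:15.
Jun free within 09:00–18:30: 10:00–11:00, 11:45–12:00, 13:15–16:30, 16:45–17:30, 17:45–18:30.
Ines ∩ Zheng: 11:30–12:00, 13:45–15:00, 15:15–15:30.
Ines ∩ Zheng ∩ Jun: 11:45–12:00, 13:45–15:00, 15:15–15:30.
Windows ≥ 90 min: (none).

none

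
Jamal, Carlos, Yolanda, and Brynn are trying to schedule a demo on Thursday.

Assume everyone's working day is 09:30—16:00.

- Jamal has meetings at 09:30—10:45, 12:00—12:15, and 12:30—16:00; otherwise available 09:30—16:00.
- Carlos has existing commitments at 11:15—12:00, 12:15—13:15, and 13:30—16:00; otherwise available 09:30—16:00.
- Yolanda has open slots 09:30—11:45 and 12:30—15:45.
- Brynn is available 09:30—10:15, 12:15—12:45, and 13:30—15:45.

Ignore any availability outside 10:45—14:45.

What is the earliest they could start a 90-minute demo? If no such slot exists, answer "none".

none

Jamal free within 09:30–16:00: 10:45–12:00, 12:15–12:30.
Carlos free within 09:30–16:00: 09:30–11:15, 12:00–12:15, 13:15–13:30.
Jamal ∩ Carlos: 10:45–11:15.
Jamal ∩ Carlos ∩ Yolanda: 10:45–11:15.
Jamal ∩ Carlos ∩ Yolanda ∩ Brynn: (none).
Restricted to 10:45–14:45: (none).
Windows ≥ 90 min: (none).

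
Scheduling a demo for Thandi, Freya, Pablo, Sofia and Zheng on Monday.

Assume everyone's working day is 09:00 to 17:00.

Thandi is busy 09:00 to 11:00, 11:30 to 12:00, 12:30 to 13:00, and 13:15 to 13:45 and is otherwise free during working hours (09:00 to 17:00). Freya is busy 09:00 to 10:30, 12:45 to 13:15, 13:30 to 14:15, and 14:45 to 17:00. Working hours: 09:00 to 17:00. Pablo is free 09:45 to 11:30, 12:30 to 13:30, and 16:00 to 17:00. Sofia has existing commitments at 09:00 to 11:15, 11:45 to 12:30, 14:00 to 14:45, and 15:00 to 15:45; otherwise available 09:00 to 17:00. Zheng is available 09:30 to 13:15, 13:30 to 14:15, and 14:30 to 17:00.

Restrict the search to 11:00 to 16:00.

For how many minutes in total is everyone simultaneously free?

Thandi free within 09:00–17:00: 11:00–11:30, 12:00–12:30, 13:00–13:15, 13:45–17:00.
Freya free within 09:00–17:00: 10:30–12:45, 13:15–13:30, 14:15–14:45.
Sofia free within 09:00–17:00: 11:15–11:45, 12:30–14:00, 14:45–15:00, 15:45–17:00.
Thandi ∩ Freya: 11:00–11:30, 12:00–12:30, 14:15–14:45.
Thandi ∩ Freya ∩ Pablo: 11:00–11:30.
Thandi ∩ Freya ∩ Pablo ∩ Sofia: 11:15–11:30.
Thandi ∩ Freya ∩ Pablo ∩ Sofia ∩ Zheng: 11:15–11:30.
Restricted to 11:00–16:00: 11:15–11:30.
Total common minutes: 15.

15 minutes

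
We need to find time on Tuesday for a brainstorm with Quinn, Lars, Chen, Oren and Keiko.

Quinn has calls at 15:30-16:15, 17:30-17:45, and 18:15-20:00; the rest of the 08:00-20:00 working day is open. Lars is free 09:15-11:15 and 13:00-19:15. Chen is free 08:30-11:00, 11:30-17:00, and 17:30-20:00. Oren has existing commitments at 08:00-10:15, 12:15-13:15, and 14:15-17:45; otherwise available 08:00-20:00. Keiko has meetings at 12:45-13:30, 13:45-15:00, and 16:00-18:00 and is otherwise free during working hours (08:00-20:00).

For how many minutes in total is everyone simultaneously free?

Quinn free within 08:00–20:00: 08:00–15:30, 16:15–17:30, 17:45–18:15.
Oren free within 08:00–20:00: 10:15–12:15, 13:15–14:15, 17:45–20:00.
Keiko free within 08:00–20:00: 08:00–12:45, 13:30–13:45, 15:00–16:00, 18:00–20:00.
Quinn ∩ Lars: 09:15–11:15, 13:00–15:30, 16:15–17:30, 17:45–18:15.
Quinn ∩ Lars ∩ Chen: 09:15–11:00, 13:00–15:30, 16:15–17:00, 17:45–18:15.
Quinn ∩ Lars ∩ Chen ∩ Oren: 10:15–11:00, 13:15–14:15, 17:45–18:15.
Quinn ∩ Lars ∩ Chen ∩ Oren ∩ Keiko: 10:15–11:00, 13:30–13:45, 18:00–18:15.
Total common minutes: 45 + 15 + 15 = 75.

75 minutes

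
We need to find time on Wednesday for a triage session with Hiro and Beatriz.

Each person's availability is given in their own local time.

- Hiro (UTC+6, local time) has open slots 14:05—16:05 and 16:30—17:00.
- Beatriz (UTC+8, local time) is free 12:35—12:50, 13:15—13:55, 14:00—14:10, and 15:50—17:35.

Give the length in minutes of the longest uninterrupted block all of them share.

90 minutes

Hiro → UTC: 08:05–10:05, 10:30–11:00.
Beatriz → UTC: 04:35–04:50, 05:15–05:55, 06:00–06:10, 07:50–09:35.
Hiro ∩ Beatriz: 08:05–09:35.
Single common window of 90 minutes.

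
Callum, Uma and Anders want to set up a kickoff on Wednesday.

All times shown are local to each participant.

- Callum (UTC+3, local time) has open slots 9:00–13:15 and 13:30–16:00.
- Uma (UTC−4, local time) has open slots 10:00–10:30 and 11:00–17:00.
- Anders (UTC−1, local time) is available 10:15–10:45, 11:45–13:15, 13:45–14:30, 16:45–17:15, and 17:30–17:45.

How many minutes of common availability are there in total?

Callum → UTC: 06:00–10:15, 10:30–13:00.
Uma → UTC: 14:00–14:30, 15:00–21:00.
Anders → UTC: 11:15–11:45, 12:45–14:15, 14:45–15:30, 17:45–18:15, 18:30–18:45.
Callum ∩ Uma: (none).
Callum ∩ Uma ∩ Anders: (none).
Total common minutes: 0.

0 minutes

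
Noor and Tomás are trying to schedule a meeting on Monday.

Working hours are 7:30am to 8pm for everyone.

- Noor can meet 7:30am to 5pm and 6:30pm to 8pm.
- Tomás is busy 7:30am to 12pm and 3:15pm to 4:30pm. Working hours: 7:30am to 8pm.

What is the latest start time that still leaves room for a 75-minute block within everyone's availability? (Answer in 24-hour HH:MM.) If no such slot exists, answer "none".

Tomás free within 07:30–20:00: 12:00–15:15, 16:30–20:00.
Noor ∩ Tomás: 12:00–15:15, 16:30–17:00, 18:30–20:00.
Windows ≥ 75 min: 12:00–15:15, 18:30–20:00.
Latest start in the last window 18:30–20:00 is 20:00 − 75 min = 18:45.

18:45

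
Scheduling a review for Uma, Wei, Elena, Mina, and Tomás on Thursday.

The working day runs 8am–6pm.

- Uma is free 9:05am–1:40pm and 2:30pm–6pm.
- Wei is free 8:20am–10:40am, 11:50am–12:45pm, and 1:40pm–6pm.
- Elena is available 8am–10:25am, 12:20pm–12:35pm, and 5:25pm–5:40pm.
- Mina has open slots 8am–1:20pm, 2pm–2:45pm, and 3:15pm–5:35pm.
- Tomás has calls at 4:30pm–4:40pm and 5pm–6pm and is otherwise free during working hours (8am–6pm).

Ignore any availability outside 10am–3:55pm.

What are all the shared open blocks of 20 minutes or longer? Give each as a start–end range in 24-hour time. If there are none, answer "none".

10:00–10:25

Tomás free within 08:00–18:00: 08:00–16:30, 16:40–17:00.
Uma ∩ Wei: 09:05–10:40, 11:50–12:45, 14:30–18:00.
Uma ∩ Wei ∩ Elena: 09:05–10:25, 12:20–12:35, 17:25–17:40.
Uma ∩ Wei ∩ Elena ∩ Mina: 09:05–10:25, 12:20–12:35, 17:25–17:35.
Uma ∩ Wei ∩ Elena ∩ Mina ∩ Tomás: 09:05–10:25, 12:20–12:35.
Restricted to 10:00–15:55: 10:00–10:25, 12:20–12:35.
Windows ≥ 20 min: 10:00–10:25.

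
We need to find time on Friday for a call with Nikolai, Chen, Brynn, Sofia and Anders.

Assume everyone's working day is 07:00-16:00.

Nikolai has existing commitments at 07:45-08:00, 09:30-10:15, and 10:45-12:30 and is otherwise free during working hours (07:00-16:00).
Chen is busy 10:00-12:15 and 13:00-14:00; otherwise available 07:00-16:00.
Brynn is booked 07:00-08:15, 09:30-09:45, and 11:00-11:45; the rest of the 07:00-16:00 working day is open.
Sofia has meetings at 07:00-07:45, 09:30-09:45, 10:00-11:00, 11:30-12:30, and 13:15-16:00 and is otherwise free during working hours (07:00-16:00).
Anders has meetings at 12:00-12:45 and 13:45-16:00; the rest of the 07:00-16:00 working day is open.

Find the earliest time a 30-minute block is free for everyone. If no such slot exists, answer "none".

Nikolai free within 07:00–16:00: 07:00–07:45, 08:00–09:30, 10:15–10:45, 12:30–16:00.
Chen free within 07:00–16:00: 07:00–10:00, 12:15–13:00, 14:00–16:00.
Brynn free within 07:00–16:00: 08:15–09:30, 09:45–11:00, 11:45–16:00.
Sofia free within 07:00–16:00: 07:45–09:30, 09:45–10:00, 11:00–11:30, 12:30–13:15.
Anders free within 07:00–16:00: 07:00–12:00, 12:45–13:45.
Nikolai ∩ Chen: 07:00–07:45, 08:00–09:30, 12:30–13:00, 14:00–16:00.
Nikolai ∩ Chen ∩ Brynn: 08:15–09:30, 12:30–13:00, 14:00–16:00.
Nikolai ∩ Chen ∩ Brynn ∩ Sofia: 08:15–09:30, 12:30–13:00.
Nikolai ∩ Chen ∩ Brynn ∩ Sofia ∩ Anders: 08:15–09:30, 12:45–13:00.
Windows ≥ 30 min: 08:15–09:30.
Earliest such window starts at 08:15.

08:15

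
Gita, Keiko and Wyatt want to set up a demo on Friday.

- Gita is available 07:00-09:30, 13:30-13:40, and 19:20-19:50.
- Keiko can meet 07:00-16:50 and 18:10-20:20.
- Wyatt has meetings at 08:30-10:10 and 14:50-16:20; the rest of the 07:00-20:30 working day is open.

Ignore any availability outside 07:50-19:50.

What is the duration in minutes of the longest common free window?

40 minutes

Wyatt free within 07:00–20:30: 07:00–08:30, 10:10–14:50, 16:20–20:30.
Gita ∩ Keiko: 07:00–09:30, 13:30–13:40, 19:20–19:50.
Gita ∩ Keiko ∩ Wyatt: 07:00–08:30, 13:30–13:40, 19:20–19:50.
Restricted to 07:50–19:50: 07:50–08:30, 13:30–13:40, 19:20–19:50.
Common window lengths: 40, 10, 30 min; longest is 40.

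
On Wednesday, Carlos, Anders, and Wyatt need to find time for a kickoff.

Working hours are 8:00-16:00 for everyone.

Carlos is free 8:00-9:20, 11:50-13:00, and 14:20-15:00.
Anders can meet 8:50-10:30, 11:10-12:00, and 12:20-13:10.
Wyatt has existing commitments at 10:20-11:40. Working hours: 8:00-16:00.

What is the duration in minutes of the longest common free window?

40 minutes

Wyatt free within 08:00–16:00: 08:00–10:20, 11:40–16:00.
Carlos ∩ Anders: 08:50–09:20, 11:50–12:00, 12:20–13:00.
Carlos ∩ Anders ∩ Wyatt: 08:50–09:20, 11:50–12:00, 12:20–13:00.
Common window lengths: 30, 10, 40 min; longest is 40.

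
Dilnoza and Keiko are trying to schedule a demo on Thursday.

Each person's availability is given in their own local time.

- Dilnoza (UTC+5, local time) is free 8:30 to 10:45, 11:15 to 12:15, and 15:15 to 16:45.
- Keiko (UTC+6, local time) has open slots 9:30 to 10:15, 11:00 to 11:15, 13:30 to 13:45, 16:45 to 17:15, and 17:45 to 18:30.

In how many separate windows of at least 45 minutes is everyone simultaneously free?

Dilnoza → UTC: 03:30–05:45, 06:15–07:15, 10:15–11:45.
Keiko → UTC: 03:30–04:15, 05:00–05:15, 07:30–07:45, 10:45–11:15, 11:45–12:30.
Dilnoza ∩ Keiko: 03:30–04:15, 05:00–05:15, 10:45–11:15.
Windows ≥ 45 min: 03:30–04:15.
That's 1 window.

1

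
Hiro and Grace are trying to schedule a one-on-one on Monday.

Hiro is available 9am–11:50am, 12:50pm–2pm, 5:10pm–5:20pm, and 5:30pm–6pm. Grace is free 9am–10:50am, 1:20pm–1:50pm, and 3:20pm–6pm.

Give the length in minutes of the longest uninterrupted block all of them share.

110 minutes

Hiro ∩ Grace: 09:00–10:50, 13:20–13:50, 17:10–17:20, 17:30–18:00.
Common window lengths: 110, 30, 10, 30 min; longest is 110.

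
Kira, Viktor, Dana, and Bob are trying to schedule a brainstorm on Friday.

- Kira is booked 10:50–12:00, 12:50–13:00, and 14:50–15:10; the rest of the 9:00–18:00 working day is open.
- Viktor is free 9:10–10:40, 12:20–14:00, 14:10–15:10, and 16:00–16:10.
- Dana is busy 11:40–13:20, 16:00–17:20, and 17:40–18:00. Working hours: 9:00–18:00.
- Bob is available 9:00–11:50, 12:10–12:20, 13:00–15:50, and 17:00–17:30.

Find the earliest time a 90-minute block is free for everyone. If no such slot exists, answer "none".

09:10

Kira free within 09:00–18:00: 09:00–10:50, 12:00–12:50, 13:00–14:50, 15:10–18:00.
Dana free within 09:00–18:00: 09:00–11:40, 13:20–16:00, 17:20–17:40.
Kira ∩ Viktor: 09:10–10:40, 12:20–12:50, 13:00–14:00, 14:10–14:50, 16:00–16:10.
Kira ∩ Viktor ∩ Dana: 09:10–10:40, 13:20–14:00, 14:10–14:50.
Kira ∩ Viktor ∩ Dana ∩ Bob: 09:10–10:40, 13:20–14:00, 14:10–14:50.
Windows ≥ 90 min: 09:10–10:40.
Earliest such window starts at 09:10.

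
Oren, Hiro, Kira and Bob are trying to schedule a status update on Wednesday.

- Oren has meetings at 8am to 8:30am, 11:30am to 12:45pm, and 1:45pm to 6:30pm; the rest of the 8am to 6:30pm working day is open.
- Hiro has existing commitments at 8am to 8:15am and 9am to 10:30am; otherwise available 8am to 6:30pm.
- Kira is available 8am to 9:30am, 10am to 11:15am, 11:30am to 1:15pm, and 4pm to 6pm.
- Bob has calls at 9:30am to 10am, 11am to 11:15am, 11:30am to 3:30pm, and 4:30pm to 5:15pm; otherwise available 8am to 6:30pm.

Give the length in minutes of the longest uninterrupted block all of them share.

30 minutes

Oren free within 08:00–18:30: 08:30–11:30, 12:45–13:45.
Hiro free within 08:00–18:30: 08:15–09:00, 10:30–18:30.
Bob free within 08:00–18:30: 08:00–09:30, 10:00–11:00, 11:15–11:30, 15:30–16:30, 17:15–18:30.
Oren ∩ Hiro: 08:30–09:00, 10:30–11:30, 12:45–13:45.
Oren ∩ Hiro ∩ Kira: 08:30–09:00, 10:30–11:15, 12:45–13:15.
Oren ∩ Hiro ∩ Kira ∩ Bob: 08:30–09:00, 10:30–11:00.
Common window lengths: 30, 30 min; longest is 30.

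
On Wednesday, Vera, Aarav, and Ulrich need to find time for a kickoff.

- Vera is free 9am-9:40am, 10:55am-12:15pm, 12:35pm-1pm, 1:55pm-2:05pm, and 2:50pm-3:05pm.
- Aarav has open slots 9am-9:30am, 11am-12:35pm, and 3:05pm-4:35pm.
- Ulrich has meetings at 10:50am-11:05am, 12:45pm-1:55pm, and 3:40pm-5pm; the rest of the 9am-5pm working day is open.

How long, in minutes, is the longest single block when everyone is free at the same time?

70 minutes

Ulrich free within 09:00–17:00: 09:00–10:50, 11:05–12:45, 13:55–15:40.
Vera ∩ Aarav: 09:00–09:30, 11:00–12:15.
Vera ∩ Aarav ∩ Ulrich: 09:00–09:30, 11:05–12:15.
Common window lengths: 30, 70 min; longest is 70.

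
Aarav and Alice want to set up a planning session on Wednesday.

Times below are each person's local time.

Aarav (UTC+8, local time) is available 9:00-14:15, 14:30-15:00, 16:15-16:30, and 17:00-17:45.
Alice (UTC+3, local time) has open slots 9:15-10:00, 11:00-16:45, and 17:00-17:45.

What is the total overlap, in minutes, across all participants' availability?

90 minutes

Aarav → UTC: 01:00–06:15, 06:30–07:00, 08:15–08:30, 09:00–09:45.
Alice → UTC: 06:15–07:00, 08:00–13:45, 14:00–14:45.
Aarav ∩ Alice: 06:30–07:00, 08:15–08:30, 09:00–09:45.
Total common minutes: 30 + 15 + 45 = 90.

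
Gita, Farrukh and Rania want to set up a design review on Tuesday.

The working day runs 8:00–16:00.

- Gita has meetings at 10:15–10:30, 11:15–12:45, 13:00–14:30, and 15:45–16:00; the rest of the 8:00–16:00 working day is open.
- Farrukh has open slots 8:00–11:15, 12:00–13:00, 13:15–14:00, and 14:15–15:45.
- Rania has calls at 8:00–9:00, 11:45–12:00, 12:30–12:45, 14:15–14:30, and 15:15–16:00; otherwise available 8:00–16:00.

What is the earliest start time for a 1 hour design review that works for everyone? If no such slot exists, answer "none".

09:00

Gita free within 08:00–16:00: 08:00–10:15, 10:30–11:15, 12:45–13:00, 14:30–15:45.
Rania free within 08:00–16:00: 09:00–11:45, 12:00–12:30, 12:45–14:15, 14:30–15:15.
Gita ∩ Farrukh: 08:00–10:15, 10:30–11:15, 12:45–13:00, 14:30–15:45.
Gita ∩ Farrukh ∩ Rania: 09:00–10:15, 10:30–11:15, 12:45–13:00, 14:30–15:15.
Windows ≥ 60 min: 09:00–10:15.
Earliest such window starts at 09:00.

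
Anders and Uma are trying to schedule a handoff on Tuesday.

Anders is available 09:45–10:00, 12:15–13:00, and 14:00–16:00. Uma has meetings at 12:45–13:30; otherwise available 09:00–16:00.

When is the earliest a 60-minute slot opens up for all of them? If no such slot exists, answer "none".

Uma free within 09:00–16:00: 09:00–12:45, 13:30–16:00.
Anders ∩ Uma: 09:45–10:00, 12:15–12:45, 14:00–16:00.
Windows ≥ 60 min: 14:00–16:00.
Earliest such window starts at 14:00.

14:00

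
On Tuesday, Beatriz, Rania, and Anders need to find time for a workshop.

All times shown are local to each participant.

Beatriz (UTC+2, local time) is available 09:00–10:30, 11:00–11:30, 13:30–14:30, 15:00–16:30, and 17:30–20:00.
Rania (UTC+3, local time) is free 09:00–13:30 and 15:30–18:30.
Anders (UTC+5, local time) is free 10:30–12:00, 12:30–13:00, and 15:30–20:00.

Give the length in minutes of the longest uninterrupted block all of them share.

90 minutes

Beatriz → UTC: 07:00–08:30, 09:00–09:30, 11:30–12:30, 13:00–14:30, 15:30–18:00.
Rania → UTC: 06:00–10:30, 12:30–15:30.
Anders → UTC: 05:30–07:00, 07:30–08:00, 10:30–15:00.
Beatriz ∩ Rania: 07:00–08:30, 09:00–09:30, 13:00–14:30.
Beatriz ∩ Rania ∩ Anders: 07:30–08:00, 13:00–14:30.
Common window lengths: 30, 90 min; longest is 90.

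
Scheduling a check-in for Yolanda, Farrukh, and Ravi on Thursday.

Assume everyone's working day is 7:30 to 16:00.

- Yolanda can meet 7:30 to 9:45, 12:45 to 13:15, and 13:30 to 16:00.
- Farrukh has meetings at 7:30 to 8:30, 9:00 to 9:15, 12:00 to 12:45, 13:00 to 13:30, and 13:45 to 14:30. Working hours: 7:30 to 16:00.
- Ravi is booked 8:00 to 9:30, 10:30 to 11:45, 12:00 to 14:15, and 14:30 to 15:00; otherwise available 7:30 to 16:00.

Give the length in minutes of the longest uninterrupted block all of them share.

Farrukh free within 07:30–16:00: 08:30–09:00, 09:15–12:00, 12:45–13:00, 13:30–13:45, 14:30–16:00.
Ravi free within 07:30–16:00: 07:30–08:00, 09:30–10:30, 11:45–12:00, 14:15–14:30, 15:00–16:00.
Yolanda ∩ Farrukh: 08:30–09:00, 09:15–09:45, 12:45–13:00, 13:30–13:45, 14:30–16:00.
Yolanda ∩ Farrukh ∩ Ravi: 09:30–09:45, 15:00–16:00.
Common window lengths: 15, 60 min; longest is 60.

60 minutes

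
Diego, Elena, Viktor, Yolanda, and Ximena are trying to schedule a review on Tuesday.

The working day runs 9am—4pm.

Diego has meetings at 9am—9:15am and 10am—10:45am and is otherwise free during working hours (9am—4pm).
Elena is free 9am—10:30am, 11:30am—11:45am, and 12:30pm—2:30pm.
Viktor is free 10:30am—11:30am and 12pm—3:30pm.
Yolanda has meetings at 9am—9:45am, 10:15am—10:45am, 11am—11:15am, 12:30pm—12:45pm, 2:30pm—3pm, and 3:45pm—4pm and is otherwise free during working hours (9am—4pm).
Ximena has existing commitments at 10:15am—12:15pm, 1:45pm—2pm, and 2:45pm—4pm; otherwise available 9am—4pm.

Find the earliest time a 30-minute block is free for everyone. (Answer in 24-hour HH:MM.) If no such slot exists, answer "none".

Diego free within 09:00–16:00: 09:15–10:00, 10:45–16:00.
Yolanda free within 09:00–16:00: 09:45–10:15, 10:45–11:00, 11:15–12:30, 12:45–14:30, 15:00–15:45.
Ximena free within 09:00–16:00: 09:00–10:15, 12:15–13:45, 14:00–14:45.
Diego ∩ Elena: 09:15–10:00, 11:30–11:45, 12:30–14:30.
Diego ∩ Elena ∩ Viktor: 12:30–14:30.
Diego ∩ Elena ∩ Viktor ∩ Yolanda: 12:45–14:30.
Diego ∩ Elena ∩ Viktor ∩ Yolanda ∩ Ximena: 12:45–13:45, 14:00–14:30.
Windows ≥ 30 min: 12:45–13:45, 14:00–14:30.
Earliest such window starts at 12:45.

12:45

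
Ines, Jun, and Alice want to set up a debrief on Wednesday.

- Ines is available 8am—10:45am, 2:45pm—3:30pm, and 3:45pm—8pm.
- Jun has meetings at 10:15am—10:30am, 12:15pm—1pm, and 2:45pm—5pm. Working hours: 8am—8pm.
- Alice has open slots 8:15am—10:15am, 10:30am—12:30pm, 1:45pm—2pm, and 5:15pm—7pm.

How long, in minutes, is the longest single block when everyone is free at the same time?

120 minutes

Jun free within 08:00–20:00: 08:00–10:15, 10:30–12:15, 13:00–14:45, 17:00–20:00.
Ines ∩ Jun: 08:00–10:15, 10:30–10:45, 17:00–20:00.
Ines ∩ Jun ∩ Alice: 08:15–10:15, 10:30–10:45, 17:15–19:00.
Common window lengths: 120, 15, 105 min; longest is 120.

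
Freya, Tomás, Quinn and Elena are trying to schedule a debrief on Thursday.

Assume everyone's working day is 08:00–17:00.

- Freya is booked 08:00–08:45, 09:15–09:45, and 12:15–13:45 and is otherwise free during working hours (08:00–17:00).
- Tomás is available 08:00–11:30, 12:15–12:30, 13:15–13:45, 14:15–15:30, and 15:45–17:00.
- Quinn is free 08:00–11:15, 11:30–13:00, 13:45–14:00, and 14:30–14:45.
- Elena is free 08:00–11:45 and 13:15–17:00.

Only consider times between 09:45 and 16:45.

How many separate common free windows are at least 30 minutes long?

1

Freya free within 08:00–17:00: 08:45–09:15, 09:45–12:15, 13:45–17:00.
Freya ∩ Tomás: 08:45–09:15, 09:45–11:30, 14:15–15:30, 15:45–17:00.
Freya ∩ Tomás ∩ Quinn: 08:45–09:15, 09:45–11:15, 14:30–14:45.
Freya ∩ Tomás ∩ Quinn ∩ Elena: 08:45–09:15, 09:45–11:15, 14:30–14:45.
Restricted to 09:45–16:45: 09:45–11:15, 14:30–14:45.
Windows ≥ 30 min: 09:45–11:15.
That's 1 window.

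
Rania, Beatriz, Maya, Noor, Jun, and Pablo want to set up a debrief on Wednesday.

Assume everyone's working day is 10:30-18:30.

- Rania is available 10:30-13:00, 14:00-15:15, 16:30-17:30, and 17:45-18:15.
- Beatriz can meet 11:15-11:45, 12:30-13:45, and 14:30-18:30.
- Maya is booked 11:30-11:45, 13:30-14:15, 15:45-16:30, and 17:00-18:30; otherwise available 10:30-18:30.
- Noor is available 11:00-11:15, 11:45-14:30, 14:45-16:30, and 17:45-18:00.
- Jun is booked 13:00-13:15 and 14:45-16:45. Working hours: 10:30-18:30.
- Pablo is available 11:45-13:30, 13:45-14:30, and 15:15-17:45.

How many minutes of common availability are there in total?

Maya free within 10:30–18:30: 10:30–11:30, 11:45–13:30, 14:15–15:45, 16:30–17:00.
Jun free within 10:30–18:30: 10:30–13:00, 13:15–14:45, 16:45–18:30.
Rania ∩ Beatriz: 11:15–11:45, 12:30–13:00, 14:30–15:15, 16:30–17:30, 17:45–18:15.
Rania ∩ Beatriz ∩ Maya: 11:15–11:30, 12:30–13:00, 14:30–15:15, 16:30–17:00.
Rania ∩ Beatriz ∩ Maya ∩ Noor: 12:30–13:00, 14:45–15:15.
Rania ∩ Beatriz ∩ Maya ∩ Noor ∩ Jun: 12:30–13:00.
Rania ∩ Beatriz ∩ Maya ∩ Noor ∩ Jun ∩ Pablo: 12:30–13:00.
Total common minutes: 30.

30 minutes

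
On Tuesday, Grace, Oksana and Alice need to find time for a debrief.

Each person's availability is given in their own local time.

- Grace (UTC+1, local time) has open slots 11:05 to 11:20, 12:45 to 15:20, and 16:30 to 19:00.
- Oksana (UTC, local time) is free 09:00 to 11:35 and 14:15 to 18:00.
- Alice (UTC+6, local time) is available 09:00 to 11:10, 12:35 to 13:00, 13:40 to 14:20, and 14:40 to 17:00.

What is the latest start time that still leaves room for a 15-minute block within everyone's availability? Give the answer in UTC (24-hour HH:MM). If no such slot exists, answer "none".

Grace → UTC: 10:05–10:20, 11:45–14:20, 15:30–18:00.
Oksana → UTC: 09:00–11:35, 14:15–18:00.
Alice → UTC: 03:00–05:10, 06:35–07:00, 07:40–08:20, 08:40–11:00.
Grace ∩ Oksana: 10:05–10:20, 14:15–14:20, 15:30–18:00.
Grace ∩ Oksana ∩ Alice: 10:05–10:20.
Windows ≥ 15 min: 10:05–10:20.
Latest start in the last window 10:05–10:20 is 10:20 − 15 min = 10:05.

10:05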